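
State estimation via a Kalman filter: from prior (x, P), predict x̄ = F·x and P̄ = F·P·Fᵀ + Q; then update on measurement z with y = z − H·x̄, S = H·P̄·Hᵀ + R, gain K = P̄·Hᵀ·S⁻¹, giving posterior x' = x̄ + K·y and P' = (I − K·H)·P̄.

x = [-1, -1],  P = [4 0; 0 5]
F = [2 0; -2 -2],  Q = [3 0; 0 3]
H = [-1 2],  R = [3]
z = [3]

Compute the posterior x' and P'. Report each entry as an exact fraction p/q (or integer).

x' = [-127/242, 155/121]
P' = [1997/242 461/121; 461/121 301/121]

x̄ = F·x = [-2, 4]
P̄ = F·P·Fᵀ + Q = [19 -16; -16 39]
y = z − H·x̄ = [-7]
S = H·P̄·Hᵀ + R = [242]
K = P̄·Hᵀ·S⁻¹ = [-51/242; 47/121]
x' = x̄ + K·y = [-127/242, 155/121]
P' = (I − K·H)·P̄ = [1997/242 461/121; 461/121 301/121]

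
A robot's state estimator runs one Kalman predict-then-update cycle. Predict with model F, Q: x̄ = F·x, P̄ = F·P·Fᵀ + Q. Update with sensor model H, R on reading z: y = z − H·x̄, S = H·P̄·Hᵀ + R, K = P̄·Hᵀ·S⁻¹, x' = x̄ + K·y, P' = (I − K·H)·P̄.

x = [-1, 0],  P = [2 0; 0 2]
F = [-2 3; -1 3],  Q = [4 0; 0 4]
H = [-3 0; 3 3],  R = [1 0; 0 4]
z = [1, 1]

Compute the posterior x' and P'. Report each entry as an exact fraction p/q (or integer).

x̄ = F·x = [2, 1]
P̄ = F·P·Fᵀ + Q = [30 22; 22 24]
y = z − H·x̄ = [7, -8]
S = H·P̄·Hᵀ + R = [271 -468; -468 886]
K = P̄·Hᵀ·S⁻¹ = [-3366/10541 78/10541; 3054/10541 3255/10541]
x' = x̄ + K·y = [-3104/10541, 5879/10541]
P' = (I − K·H)·P̄ = [1122/10541 -1018/10541; -1018/10541 5358/10541]

x' = [-3104/10541, 5879/10541]
P' = [1122/10541 -1018/10541; -1018/10541 5358/10541]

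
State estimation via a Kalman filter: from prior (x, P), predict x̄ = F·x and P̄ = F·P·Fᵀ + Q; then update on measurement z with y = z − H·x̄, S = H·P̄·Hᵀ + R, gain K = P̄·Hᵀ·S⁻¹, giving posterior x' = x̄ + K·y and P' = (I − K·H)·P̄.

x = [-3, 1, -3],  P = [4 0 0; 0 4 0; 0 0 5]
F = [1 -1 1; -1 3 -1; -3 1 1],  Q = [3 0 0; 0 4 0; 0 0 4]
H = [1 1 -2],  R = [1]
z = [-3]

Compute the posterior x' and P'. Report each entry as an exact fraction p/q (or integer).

x' = [-1163/188, 801/94, 253/94]
P' = [2719/188 -1889/94 -269/94; -1889/94 2278/47 668/47; -269/94 668/47 278/47]

x̄ = F·x = [-7, 9, 7]
P̄ = F·P·Fᵀ + Q = [16 -21 -11; -21 49 19; -11 19 49]
y = z − H·x̄ = [9]
S = H·P̄·Hᵀ + R = [188]
K = P̄·Hᵀ·S⁻¹ = [17/188; -5/94; -45/94]
x' = x̄ + K·y = [-1163/188, 801/94, 253/94]
P' = (I − K·H)·P̄ = [2719/188 -1889/94 -269/94; -1889/94 2278/47 668/47; -269/94 668/47 278/47]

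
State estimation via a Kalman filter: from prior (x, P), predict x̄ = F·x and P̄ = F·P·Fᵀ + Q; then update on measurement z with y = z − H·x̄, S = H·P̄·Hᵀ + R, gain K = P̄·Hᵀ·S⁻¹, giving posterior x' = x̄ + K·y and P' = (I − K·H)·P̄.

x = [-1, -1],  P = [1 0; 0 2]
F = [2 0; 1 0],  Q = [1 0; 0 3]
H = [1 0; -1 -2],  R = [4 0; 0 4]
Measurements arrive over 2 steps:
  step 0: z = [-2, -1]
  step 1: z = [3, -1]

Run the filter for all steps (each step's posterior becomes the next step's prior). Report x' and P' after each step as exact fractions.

step 0: x' = [-7/6, 2/3], P' = [14/9 -4/9; -4/9 8/9]
step 1: x' = [628/651, 16/217], P' = [1096/651 -102/217; -102/217 194/217]

step 0: x̄ = F·x = [-2, -1]
step 0: P̄ = F·P·Fᵀ + Q = [5 2; 2 4]
step 0: y = z − H·x̄ = [0, -5]
step 0: S = H·P̄·Hᵀ + R = [9 -9; -9 33]
step 0: K = P̄·Hᵀ·S⁻¹ = [7/18 -1/6; -1/9 -1/3]
step 0: x' = x̄ + K·y = [-7/6, 2/3]
step 0: P' = (I − K·H)·P̄ = [14/9 -4/9; -4/9 8/9]
step 1: x̄ = F·x = [-7/3, -7/6]
step 1: P̄ = F·P·Fᵀ + Q = [65/9 28/9; 28/9 41/9]
step 1: y = z − H·x̄ = [16/3, -17/3]
step 1: S = H·P̄·Hᵀ + R = [101/9 -121/9; -121/9 377/9]
step 1: K = P̄·Hᵀ·S⁻¹ = [274/651 -121/651; -51/434 -143/434]
step 1: x' = x̄ + K·y = [628/651, 16/217]
step 1: P' = (I − K·H)·P̄ = [1096/651 -102/217; -102/217 194/217]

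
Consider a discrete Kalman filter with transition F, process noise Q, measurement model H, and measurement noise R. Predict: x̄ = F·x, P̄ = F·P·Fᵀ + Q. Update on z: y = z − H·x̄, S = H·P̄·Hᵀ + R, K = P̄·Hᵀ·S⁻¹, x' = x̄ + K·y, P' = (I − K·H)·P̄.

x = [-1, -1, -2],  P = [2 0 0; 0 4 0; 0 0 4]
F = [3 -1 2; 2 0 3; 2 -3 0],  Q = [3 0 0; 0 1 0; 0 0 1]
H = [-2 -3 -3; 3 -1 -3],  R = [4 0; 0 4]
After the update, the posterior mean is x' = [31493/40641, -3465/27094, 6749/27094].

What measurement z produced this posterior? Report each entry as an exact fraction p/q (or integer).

x̄ = F·x = [-6, -8, 1]
P̄ = F·P·Fᵀ + Q = [41 36 24; 36 45 8; 24 8 45]
S = H·P̄·Hᵀ + R = [1842 66; 66 223]
K = P̄·Hᵀ·S⁻¹ = [-29708/203205 7487/67735; -18029/135470 14514/67735; -2765/27094 -3904/13547]
x' − x̄ = [275339/40641, 213287/27094, -20345/27094] = K·y
y = (KᵀK)⁻¹·Kᵀ·(x' − x̄) = [-35, 15]
z = y + H·x̄ = [-35, 15] + [33, -13] = [-2, 2]

z = [-2, 2]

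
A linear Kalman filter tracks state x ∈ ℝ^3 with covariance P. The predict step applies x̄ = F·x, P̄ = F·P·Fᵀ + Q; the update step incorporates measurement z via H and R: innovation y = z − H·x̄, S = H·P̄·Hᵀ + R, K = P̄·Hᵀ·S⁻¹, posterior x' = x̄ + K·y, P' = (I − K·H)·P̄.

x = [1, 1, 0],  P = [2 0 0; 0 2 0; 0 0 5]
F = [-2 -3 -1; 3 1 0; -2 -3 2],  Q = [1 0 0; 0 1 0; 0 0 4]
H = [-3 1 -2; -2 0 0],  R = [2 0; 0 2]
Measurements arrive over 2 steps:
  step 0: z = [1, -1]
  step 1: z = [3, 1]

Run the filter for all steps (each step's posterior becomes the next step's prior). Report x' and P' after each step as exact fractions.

step 0: x̄ = F·x = [-5, 4, -5]
step 0: P̄ = F·P·Fᵀ + Q = [32 -18 16; -18 21 -18; 16 -18 50]
step 0: y = z − H·x̄ = [-28, -11]
step 0: S = H·P̄·Hᵀ + R = [883 292; 292 130]
step 0: K = P̄·Hᵀ·S⁻¹ = [-146/14763 -6940/14763; 653/4921 -104/4921; -46/111 76/111]
step 0: x' = x̄ + K·y = [6613/14763, 2544/4921, -103/111]
step 0: P' = (I − K·H)·P̄ = [6940/14763 104/4921 -76/111; 104/4921 34602/4921 124/37; -76/111 124/37 346/111]
step 1: x̄ = F·x = [-22423/14763, 9157/4921, -63520/14763]
step 1: P̄ = F·P·Fᵀ + Q = [1282963/14763 -125214/4921 745510/14763; -125214/4921 60967/4921 -106062/4921; 745510/14763 -106062/4921 696034/14763]
step 1: y = z − H·x̄ = [-177491/14763, -30083/14763]
step 1: S = H·P̄·Hᵀ + R = [27015946/14763 11431102/14763; 11431102/14763 5161378/14763]
step 1: K = P̄·Hᵀ·S⁻¹ = [-5715551/297006584 -134995319/297006584; 49348529/297006584 -66062159/297006584; -28168753/74251646 40936587/74251646]
step 1: x' = x̄ + K·y = [-53656289/148503292, 46992347/148503292, -32116093/37125823]
step 1: P' = (I − K·H)·P̄ = [134995319/297006584 66062159/297006584 -40936587/74251646; 66062159/297006584 535947063/297006584 29882941/74251646; -40936587/74251646 29882941/74251646 52257552/37125823]

step 0: x' = [6613/14763, 2544/4921, -103/111], P' = [6940/14763 104/4921 -76/111; 104/4921 34602/4921 124/37; -76/111 124/37 346/111]
step 1: x' = [-53656289/148503292, 46992347/148503292, -32116093/37125823], P' = [134995319/297006584 66062159/297006584 -40936587/74251646; 66062159/297006584 535947063/297006584 29882941/74251646; -40936587/74251646 29882941/74251646 52257552/37125823]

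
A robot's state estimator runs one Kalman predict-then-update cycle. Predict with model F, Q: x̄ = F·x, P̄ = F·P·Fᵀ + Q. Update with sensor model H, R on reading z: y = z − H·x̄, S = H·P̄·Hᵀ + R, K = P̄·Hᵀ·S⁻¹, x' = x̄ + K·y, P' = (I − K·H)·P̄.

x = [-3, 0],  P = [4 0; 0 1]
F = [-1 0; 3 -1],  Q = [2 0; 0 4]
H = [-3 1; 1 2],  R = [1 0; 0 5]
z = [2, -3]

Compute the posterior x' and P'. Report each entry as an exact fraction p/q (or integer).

x' = [-666/745, -1279/1490]
P' = [237/1490 633/2980; 633/2980 4897/5960]

x̄ = F·x = [3, -9]
P̄ = F·P·Fᵀ + Q = [6 -12; -12 41]
y = z − H·x̄ = [20, 12]
S = H·P̄·Hᵀ + R = [168 124; 124 127]
K = P̄·Hᵀ·S⁻¹ = [-789/2980 87/745; 1099/5960 553/1490]
x' = x̄ + K·y = [-666/745, -1279/1490]
P' = (I − K·H)·P̄ = [237/1490 633/2980; 633/2980 4897/5960]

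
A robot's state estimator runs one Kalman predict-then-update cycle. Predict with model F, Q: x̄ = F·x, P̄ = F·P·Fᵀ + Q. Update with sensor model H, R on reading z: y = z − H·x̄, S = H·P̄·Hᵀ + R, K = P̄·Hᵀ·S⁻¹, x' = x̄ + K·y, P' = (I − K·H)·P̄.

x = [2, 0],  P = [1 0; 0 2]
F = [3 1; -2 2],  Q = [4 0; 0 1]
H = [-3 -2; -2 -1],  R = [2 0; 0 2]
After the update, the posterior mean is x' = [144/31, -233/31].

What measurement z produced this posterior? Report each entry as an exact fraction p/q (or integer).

x̄ = F·x = [6, -4]
P̄ = F·P·Fᵀ + Q = [15 -2; -2 13]
S = H·P̄·Hᵀ + R = [165 102; 102 67]
K = P̄·Hᵀ·S⁻¹ = [109/651 -146/217; -422/651 185/217]
x' − x̄ = [-42/31, -109/31] = K·y
y = (KᵀK)⁻¹·Kᵀ·(x' − x̄) = [12, 5]
z = y + H·x̄ = [12, 5] + [-10, -8] = [2, -3]

z = [2, -3]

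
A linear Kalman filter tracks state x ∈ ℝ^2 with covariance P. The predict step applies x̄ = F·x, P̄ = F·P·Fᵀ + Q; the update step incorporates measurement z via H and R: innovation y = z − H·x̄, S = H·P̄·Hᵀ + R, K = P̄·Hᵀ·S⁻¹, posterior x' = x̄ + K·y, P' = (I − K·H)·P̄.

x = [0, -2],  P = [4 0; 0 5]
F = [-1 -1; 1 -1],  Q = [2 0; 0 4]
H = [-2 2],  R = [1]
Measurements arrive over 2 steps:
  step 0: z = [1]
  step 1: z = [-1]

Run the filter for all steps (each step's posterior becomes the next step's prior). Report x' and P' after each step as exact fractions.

step 0: x' = [158/89, 202/89], P' = [579/89 569/89; 569/89 581/89]
step 1: x' = [-6388/11489, -11772/11489], P' = [44540/11489 42066/11489; 42066/11489 42442/11489]

step 0: x̄ = F·x = [2, 2]
step 0: P̄ = F·P·Fᵀ + Q = [11 1; 1 13]
step 0: y = z − H·x̄ = [1]
step 0: S = H·P̄·Hᵀ + R = [89]
step 0: K = P̄·Hᵀ·S⁻¹ = [-20/89; 24/89]
step 0: x' = x̄ + K·y = [158/89, 202/89]
step 0: P' = (I − K·H)·P̄ = [579/89 569/89; 569/89 581/89]
step 1: x̄ = F·x = [-360/89, -44/89]
step 1: P̄ = F·P·Fᵀ + Q = [2476/89 2/89; 2/89 378/89]
step 1: y = z − H·x̄ = [-721/89]
step 1: S = H·P̄·Hᵀ + R = [11489/89]
step 1: K = P̄·Hᵀ·S⁻¹ = [-4948/11489; 752/11489]
step 1: x' = x̄ + K·y = [-6388/11489, -11772/11489]
step 1: P' = (I − K·H)·P̄ = [44540/11489 42066/11489; 42066/11489 42442/11489]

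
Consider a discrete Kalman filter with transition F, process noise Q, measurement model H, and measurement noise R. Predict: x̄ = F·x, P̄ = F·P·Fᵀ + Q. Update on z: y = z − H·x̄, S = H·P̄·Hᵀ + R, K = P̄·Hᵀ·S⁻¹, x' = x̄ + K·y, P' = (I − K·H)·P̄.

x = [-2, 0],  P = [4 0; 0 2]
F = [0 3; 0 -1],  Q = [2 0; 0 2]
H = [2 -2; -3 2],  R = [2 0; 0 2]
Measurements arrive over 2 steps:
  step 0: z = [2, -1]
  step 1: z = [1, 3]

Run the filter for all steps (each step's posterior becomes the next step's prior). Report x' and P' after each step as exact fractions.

step 0: x̄ = F·x = [0, 0]
step 0: P̄ = F·P·Fᵀ + Q = [20 -6; -6 4]
step 0: y = z − H·x̄ = [2, -1]
step 0: S = H·P̄·Hᵀ + R = [146 -196; -196 270]
step 0: K = P̄·Hᵀ·S⁻¹ = [-18/251 -80/251; -76/251 -31/251]
step 0: x' = x̄ + K·y = [44/251, -121/251]
step 0: P' = (I − K·H)·P̄ = [196/251 214/251; 214/251 290/251]
step 1: x̄ = F·x = [-363/251, 121/251]
step 1: P̄ = F·P·Fᵀ + Q = [3112/251 -870/251; -870/251 792/251]
step 1: y = z − H·x̄ = [1219/251, -578/251]
step 1: S = H·P̄·Hᵀ + R = [23078/251 -30540/251; -30540/251 42118/251]
step 1: K = P̄·Hᵀ·S⁻¹ = [-166/2303 -726/2303; -11868/39151 -4707/39151]
step 1: x' = x̄ + K·y = [-2465/2303, -27925/39151]
step 1: P' = (I − K·H)·P̄ = [1784/2303 1950/2303; 1950/2303 45018/39151]

step 0: x' = [44/251, -121/251], P' = [196/251 214/251; 214/251 290/251]
step 1: x' = [-2465/2303, -27925/39151], P' = [1784/2303 1950/2303; 1950/2303 45018/39151]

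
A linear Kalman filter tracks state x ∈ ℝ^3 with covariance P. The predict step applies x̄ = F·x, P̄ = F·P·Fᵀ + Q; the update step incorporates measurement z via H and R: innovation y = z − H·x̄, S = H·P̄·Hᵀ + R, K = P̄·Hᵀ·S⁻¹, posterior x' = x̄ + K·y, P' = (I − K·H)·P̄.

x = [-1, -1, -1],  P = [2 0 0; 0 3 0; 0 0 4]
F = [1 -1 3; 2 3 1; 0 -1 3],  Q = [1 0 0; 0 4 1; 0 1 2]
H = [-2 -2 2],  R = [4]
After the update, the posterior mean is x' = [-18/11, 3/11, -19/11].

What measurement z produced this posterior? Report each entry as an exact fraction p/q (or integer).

z = [-1]

x̄ = F·x = [-3, -6, -2]
P̄ = F·P·Fᵀ + Q = [42 7 39; 7 43 4; 39 4 41]
S = H·P̄·Hᵀ + R = [220]
K = P̄·Hᵀ·S⁻¹ = [-1/11; -23/55; -1/55]
x' − x̄ = [15/11, 69/11, 3/11] = K·y
y = (KᵀK)⁻¹·Kᵀ·(x' − x̄) = [-15]
z = y + H·x̄ = [-15] + [14] = [-1]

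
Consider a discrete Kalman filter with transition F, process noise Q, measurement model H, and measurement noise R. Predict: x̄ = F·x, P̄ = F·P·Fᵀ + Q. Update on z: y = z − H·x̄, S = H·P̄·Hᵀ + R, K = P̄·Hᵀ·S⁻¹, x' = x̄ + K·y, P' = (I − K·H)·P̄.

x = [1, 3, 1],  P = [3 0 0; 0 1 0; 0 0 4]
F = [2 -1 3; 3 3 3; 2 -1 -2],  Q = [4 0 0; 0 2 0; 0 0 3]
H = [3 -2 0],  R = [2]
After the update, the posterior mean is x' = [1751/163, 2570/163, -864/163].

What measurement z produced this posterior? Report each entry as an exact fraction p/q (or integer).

x̄ = F·x = [2, 15, -3]
P̄ = F·P·Fᵀ + Q = [53 51 -11; 51 74 -9; -11 -9 32]
S = H·P̄·Hᵀ + R = [163]
K = P̄·Hᵀ·S⁻¹ = [57/163; 5/163; -15/163]
x' − x̄ = [1425/163, 125/163, -375/163] = K·y
y = (KᵀK)⁻¹·Kᵀ·(x' − x̄) = [25]
z = y + H·x̄ = [25] + [-24] = [1]

z = [1]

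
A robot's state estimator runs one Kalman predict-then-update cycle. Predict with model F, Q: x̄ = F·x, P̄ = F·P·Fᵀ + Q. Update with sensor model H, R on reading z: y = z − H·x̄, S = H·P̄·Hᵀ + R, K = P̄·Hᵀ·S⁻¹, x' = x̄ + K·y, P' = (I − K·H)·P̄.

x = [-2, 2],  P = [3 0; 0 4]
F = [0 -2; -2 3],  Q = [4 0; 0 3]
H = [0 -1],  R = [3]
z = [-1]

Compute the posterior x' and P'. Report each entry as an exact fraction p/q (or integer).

x̄ = F·x = [-4, 10]
P̄ = F·P·Fᵀ + Q = [20 -24; -24 51]
y = z − H·x̄ = [9]
S = H·P̄·Hᵀ + R = [54]
K = P̄·Hᵀ·S⁻¹ = [4/9; -17/18]
x' = x̄ + K·y = [0, 3/2]
P' = (I − K·H)·P̄ = [28/3 -4/3; -4/3 17/6]

x' = [0, 3/2]
P' = [28/3 -4/3; -4/3 17/6]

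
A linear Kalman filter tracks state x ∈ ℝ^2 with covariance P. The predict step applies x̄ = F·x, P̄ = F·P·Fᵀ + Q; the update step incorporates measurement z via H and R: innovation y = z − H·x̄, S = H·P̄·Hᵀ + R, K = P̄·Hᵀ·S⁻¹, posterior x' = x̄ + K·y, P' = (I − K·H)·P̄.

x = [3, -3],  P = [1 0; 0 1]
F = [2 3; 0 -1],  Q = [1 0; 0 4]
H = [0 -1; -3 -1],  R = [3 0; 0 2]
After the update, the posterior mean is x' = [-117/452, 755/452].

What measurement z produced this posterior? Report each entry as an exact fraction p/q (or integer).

z = [-1, -1]

x̄ = F·x = [-3, 3]
P̄ = F·P·Fᵀ + Q = [14 -3; -3 5]
S = H·P̄·Hᵀ + R = [8 -4; -4 115]
K = P̄·Hᵀ·S⁻¹ = [189/904 -75/226; -559/904 3/226]
x' − x̄ = [1239/452, -601/452] = K·y
y = (KᵀK)⁻¹·Kᵀ·(x' − x̄) = [2, -7]
z = y + H·x̄ = [2, -7] + [-3, 6] = [-1, -1]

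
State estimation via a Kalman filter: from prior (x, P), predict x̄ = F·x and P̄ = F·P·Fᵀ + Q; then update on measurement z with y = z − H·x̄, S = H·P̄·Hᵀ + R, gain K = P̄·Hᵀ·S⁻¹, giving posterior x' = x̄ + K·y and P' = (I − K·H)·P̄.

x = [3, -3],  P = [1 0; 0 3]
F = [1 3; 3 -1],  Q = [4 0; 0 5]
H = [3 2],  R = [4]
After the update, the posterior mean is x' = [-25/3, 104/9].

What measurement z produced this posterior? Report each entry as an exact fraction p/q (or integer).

x̄ = F·x = [-6, 12]
P̄ = F·P·Fᵀ + Q = [32 -6; -6 17]
S = H·P̄·Hᵀ + R = [288]
K = P̄·Hᵀ·S⁻¹ = [7/24; 1/18]
x' − x̄ = [-7/3, -4/9] = K·y
y = (KᵀK)⁻¹·Kᵀ·(x' − x̄) = [-8]
z = y + H·x̄ = [-8] + [6] = [-2]

z = [-2]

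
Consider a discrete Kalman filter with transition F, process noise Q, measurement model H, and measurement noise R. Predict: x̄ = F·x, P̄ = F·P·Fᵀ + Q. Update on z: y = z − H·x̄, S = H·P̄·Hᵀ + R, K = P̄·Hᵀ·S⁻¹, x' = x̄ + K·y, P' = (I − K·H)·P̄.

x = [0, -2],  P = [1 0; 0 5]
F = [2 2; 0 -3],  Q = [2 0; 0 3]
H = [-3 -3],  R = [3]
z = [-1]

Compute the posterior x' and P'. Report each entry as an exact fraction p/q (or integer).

x' = [-152/43, 168/43]
P' = [1070/43 -1074/43; -1074/43 1092/43]

x̄ = F·x = [-4, 6]
P̄ = F·P·Fᵀ + Q = [26 -30; -30 48]
y = z − H·x̄ = [5]
S = H·P̄·Hᵀ + R = [129]
K = P̄·Hᵀ·S⁻¹ = [4/43; -18/43]
x' = x̄ + K·y = [-152/43, 168/43]
P' = (I − K·H)·P̄ = [1070/43 -1074/43; -1074/43 1092/43]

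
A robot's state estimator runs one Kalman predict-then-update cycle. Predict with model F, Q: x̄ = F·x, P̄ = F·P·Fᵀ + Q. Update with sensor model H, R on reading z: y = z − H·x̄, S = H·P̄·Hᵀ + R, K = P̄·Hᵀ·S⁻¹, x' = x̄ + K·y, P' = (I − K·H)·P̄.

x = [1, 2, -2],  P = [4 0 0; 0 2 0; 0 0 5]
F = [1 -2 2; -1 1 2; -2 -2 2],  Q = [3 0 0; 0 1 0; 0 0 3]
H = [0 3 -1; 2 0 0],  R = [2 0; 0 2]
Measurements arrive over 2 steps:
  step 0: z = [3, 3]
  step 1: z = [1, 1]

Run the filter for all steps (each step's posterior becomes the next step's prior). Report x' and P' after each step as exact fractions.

step 0: x' = [3442/2499, -1329/1666, -27085/4998], P' = [1231/2499 72/833 640/2499; 72/833 13455/3332 37923/3332; 640/2499 37923/3332 339037/9996]
step 1: x' = [19398666/53172739, -210757651/159518217, -267830018/53172739], P' = [24736332/53172739 3696570/53172739 9394758/53172739; 3696570/53172739 184971437/159518217 145042339/53172739; 9394758/53172739 145042339/53172739 419940801/53172739]

step 0: x̄ = F·x = [-7, -3, -10]
step 0: P̄ = F·P·Fᵀ + Q = [35 12 20; 12 27 24; 20 24 47]
step 0: y = z − H·x̄ = [2, 17]
step 0: S = H·P̄·Hᵀ + R = [148 32; 32 142]
step 0: K = P̄·Hᵀ·S⁻¹ = [4/2499 1231/2499; 1221/3332 72/833; 1135/9996 640/2499]
step 0: x' = x̄ + K·y = [3442/2499, -1329/1666, -27085/4998]
step 0: P' = (I − K·H)·P̄ = [1231/2499 72/833 640/2499; 72/833 13455/3332 37923/3332; 640/2499 37923/3332 339037/9996]
step 1: x̄ = F·x = [-936/119, -65041/4998, -9994/833]
step 1: P̄ = F·P·Fᵀ + Q = [1104/17 12447/119 7074/119; 12447/119 1854541/9996 86864/833; 7074/119 86864/833 53631/833]
step 1: y = z − H·x̄ = [46719/1666, 1991/119]
step 1: S = H·P̄·Hᵀ + R = [3700075/3332 60534/119; 60534/119 4450/17]
step 1: K = P̄·Hᵀ·S⁻¹ = [847476/53172739 24736332/53172739; 19964549/53172739 3696570/53172739; 7593108/53172739 9394758/53172739]
step 1: x' = x̄ + K·y = [19398666/53172739, -210757651/159518217, -267830018/53172739]
step 1: P' = (I − K·H)·P̄ = [24736332/53172739 3696570/53172739 9394758/53172739; 3696570/53172739 184971437/159518217 145042339/53172739; 9394758/53172739 145042339/53172739 419940801/53172739]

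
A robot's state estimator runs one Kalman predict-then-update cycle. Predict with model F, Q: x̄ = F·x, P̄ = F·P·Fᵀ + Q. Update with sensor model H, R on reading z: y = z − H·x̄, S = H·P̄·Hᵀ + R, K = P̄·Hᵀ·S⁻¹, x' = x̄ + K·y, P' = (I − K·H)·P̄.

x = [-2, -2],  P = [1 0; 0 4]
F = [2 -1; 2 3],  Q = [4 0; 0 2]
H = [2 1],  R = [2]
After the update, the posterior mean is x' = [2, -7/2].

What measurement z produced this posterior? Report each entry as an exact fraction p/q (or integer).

z = [1]

x̄ = F·x = [-2, -10]
P̄ = F·P·Fᵀ + Q = [12 -8; -8 42]
S = H·P̄·Hᵀ + R = [60]
K = P̄·Hᵀ·S⁻¹ = [4/15; 13/30]
x' − x̄ = [4, 13/2] = K·y
y = (KᵀK)⁻¹·Kᵀ·(x' − x̄) = [15]
z = y + H·x̄ = [15] + [-14] = [1]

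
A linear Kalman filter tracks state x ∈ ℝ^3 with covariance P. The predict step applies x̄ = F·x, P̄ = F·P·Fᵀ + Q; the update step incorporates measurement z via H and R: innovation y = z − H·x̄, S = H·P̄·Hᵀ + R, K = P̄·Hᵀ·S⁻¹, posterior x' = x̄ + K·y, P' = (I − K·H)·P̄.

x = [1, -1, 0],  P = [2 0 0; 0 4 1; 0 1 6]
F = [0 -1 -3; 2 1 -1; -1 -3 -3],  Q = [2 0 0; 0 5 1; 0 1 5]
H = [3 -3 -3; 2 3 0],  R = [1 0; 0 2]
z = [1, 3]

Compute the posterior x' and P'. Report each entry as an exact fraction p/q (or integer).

x̄ = F·x = [1, 1, 2]
P̄ = F·P·Fᵀ + Q = [66 12 78; 12 21 3; 78 3 115]
y = z − H·x̄ = [7, -2]
S = H·P̄·Hᵀ + R = [253 -252; -252 599]
K = P̄·Hᵀ·S⁻¹ = [-792/88043 24360/88043; 360/88043 12939/88043; -30300/88043 11505/88043]
x' = x̄ + K·y = [1987/5179, 3805/5179, -3472/5179]
P' = (I − K·H)·P̄ = [1661334/88043 -1091316/88043 2752914/88043; -1091316/88043 736170/88043 -1827606/88043; 2752914/88043 -1827606/88043 4590620/88043]

x' = [1987/5179, 3805/5179, -3472/5179]
P' = [1661334/88043 -1091316/88043 2752914/88043; -1091316/88043 736170/88043 -1827606/88043; 2752914/88043 -1827606/88043 4590620/88043]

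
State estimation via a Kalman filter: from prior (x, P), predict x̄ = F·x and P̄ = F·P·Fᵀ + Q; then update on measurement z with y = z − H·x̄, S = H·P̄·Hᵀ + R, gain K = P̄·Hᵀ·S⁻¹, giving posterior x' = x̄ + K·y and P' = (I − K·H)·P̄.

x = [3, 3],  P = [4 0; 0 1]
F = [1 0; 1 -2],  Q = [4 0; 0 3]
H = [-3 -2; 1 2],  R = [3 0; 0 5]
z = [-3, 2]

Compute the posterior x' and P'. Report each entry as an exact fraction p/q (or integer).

x' = [3933/2191, -1863/2191]
P' = [2424/2191 -2532/2191; -2532/2191 3621/2191]

x̄ = F·x = [3, -3]
P̄ = F·P·Fᵀ + Q = [8 4; 4 11]
y = z − H·x̄ = [0, 5]
S = H·P̄·Hᵀ + R = [167 -100; -100 73]
K = P̄·Hᵀ·S⁻¹ = [-736/2191 -528/2191; 118/2191 942/2191]
x' = x̄ + K·y = [3933/2191, -1863/2191]
P' = (I − K·H)·P̄ = [2424/2191 -2532/2191; -2532/2191 3621/2191]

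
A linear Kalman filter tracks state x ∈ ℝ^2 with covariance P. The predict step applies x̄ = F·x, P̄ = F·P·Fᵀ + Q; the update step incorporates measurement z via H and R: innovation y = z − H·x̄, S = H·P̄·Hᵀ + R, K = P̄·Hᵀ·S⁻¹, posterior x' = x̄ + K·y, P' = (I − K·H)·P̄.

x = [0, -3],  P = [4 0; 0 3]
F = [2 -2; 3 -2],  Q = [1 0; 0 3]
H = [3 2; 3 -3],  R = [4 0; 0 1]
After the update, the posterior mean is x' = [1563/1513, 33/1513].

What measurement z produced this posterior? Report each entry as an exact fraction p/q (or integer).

x̄ = F·x = [6, 6]
P̄ = F·P·Fᵀ + Q = [29 36; 36 51]
S = H·P̄·Hᵀ + R = [901 -153; -153 73]
K = P̄·Hᵀ·S⁻¹ = [4197/21182 159/1246; 8445/42364 -495/2492]
x' − x̄ = [-7515/1513, -9045/1513] = K·y
y = (KᵀK)⁻¹·Kᵀ·(x' − x̄) = [-27, 3]
z = y + H·x̄ = [-27, 3] + [30, 0] = [3, 3]

z = [3, 3]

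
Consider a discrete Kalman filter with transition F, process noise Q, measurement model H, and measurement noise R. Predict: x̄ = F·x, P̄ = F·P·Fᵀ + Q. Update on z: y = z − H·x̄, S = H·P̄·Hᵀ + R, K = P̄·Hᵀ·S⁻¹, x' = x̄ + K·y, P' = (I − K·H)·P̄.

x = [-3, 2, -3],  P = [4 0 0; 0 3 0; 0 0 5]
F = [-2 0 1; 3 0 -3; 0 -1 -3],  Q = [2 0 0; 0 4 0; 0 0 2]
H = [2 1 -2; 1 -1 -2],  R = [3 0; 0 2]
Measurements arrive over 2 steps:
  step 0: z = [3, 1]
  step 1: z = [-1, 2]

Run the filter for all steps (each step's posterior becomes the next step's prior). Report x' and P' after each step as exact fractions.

step 0: x̄ = F·x = [3, 0, 7]
step 0: P̄ = F·P·Fᵀ + Q = [23 -39 -15; -39 85 45; -15 45 50]
step 0: y = z − H·x̄ = [11, 12]
step 0: S = H·P̄·Hᵀ + R = [164 290; 290 628]
step 0: K = P̄·Hᵀ·S⁻¹ = [-861/4723 2179/9446; 2484/4723 -5513/9446; -1745/4723 -795/9446]
step 0: x' = x̄ + K·y = [17772/4723, -5754/4723, 9096/4723]
step 0: P' = (I − K·H)·P̄ = [40252/4723 -22507/4723 30290/4723; -22507/4723 17736/4723 -17365/4723; 30290/4723 -17365/4723 24225/4723]
step 1: x̄ = F·x = [-26448/4723, 26028/4723, -21534/4723]
step 1: P̄ = F·P·Fᵀ + Q = [73519/4723 -41577/4723 81416/4723; -41577/4723 53965/4723 -39159/4723; 81416/4723 -39159/4723 141017/4723]
step 1: y = z − H·x̄ = [-20923/4723, 18854/4723]
step 1: S = H·P̄·Hᵀ + R = [265278/4723 210222/4723; 210222/4723 301852/4723]
step 1: K = P̄·Hᵀ·S⁻¹ = [-22675/111723 -1251/74482; 57449/111723 -525695/1266194; -28769/74482 -168335/633097]
step 1: x' = x̄ + K·y = [-532670/111723, 2992478/1899291, -4950439/1266194]
step 1: P' = (I − K·H)·P̄ = [1444696/111723 -754484/111723 734311/74482; -754484/111723 8666606/1899291 -6638583/1266194; 734311/74482 -6638583/1266194 9897605/1266194]

step 0: x' = [17772/4723, -5754/4723, 9096/4723], P' = [40252/4723 -22507/4723 30290/4723; -22507/4723 17736/4723 -17365/4723; 30290/4723 -17365/4723 24225/4723]
step 1: x' = [-532670/111723, 2992478/1899291, -4950439/1266194], P' = [1444696/111723 -754484/111723 734311/74482; -754484/111723 8666606/1899291 -6638583/1266194; 734311/74482 -6638583/1266194 9897605/1266194]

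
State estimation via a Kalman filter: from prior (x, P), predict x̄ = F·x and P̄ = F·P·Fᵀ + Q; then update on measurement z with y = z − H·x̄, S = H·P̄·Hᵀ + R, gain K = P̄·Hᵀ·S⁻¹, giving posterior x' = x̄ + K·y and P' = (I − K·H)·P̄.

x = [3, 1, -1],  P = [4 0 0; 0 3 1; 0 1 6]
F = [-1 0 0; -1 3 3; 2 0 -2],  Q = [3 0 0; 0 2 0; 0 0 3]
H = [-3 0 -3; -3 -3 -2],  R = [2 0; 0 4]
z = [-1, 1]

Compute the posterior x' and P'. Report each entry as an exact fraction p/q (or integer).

x' = [-403910/127111, 64195/127111, 451365/127111]
P' = [817451/127111 -267217/127111 -816157/127111; -267217/127111 155959/127111 247931/127111; -816157/127111 247931/127111 842861/127111]

x̄ = F·x = [-3, -3, 8]
P̄ = F·P·Fᵀ + Q = [7 4 -8; 4 105 -50; -8 -50 43]
y = z − H·x̄ = [14, -1]
S = H·P̄·Hᵀ + R = [308 -213; -213 560]
K = P̄·Hᵀ·S⁻¹ = [-1941/127111 -4597/127111; 28929/127111 -40522/127111; -40056/127111 4739/127111]
x' = x̄ + K·y = [-403910/127111, 64195/127111, 451365/127111]
P' = (I − K·H)·P̄ = [817451/127111 -267217/127111 -816157/127111; -267217/127111 155959/127111 247931/127111; -816157/127111 247931/127111 842861/127111]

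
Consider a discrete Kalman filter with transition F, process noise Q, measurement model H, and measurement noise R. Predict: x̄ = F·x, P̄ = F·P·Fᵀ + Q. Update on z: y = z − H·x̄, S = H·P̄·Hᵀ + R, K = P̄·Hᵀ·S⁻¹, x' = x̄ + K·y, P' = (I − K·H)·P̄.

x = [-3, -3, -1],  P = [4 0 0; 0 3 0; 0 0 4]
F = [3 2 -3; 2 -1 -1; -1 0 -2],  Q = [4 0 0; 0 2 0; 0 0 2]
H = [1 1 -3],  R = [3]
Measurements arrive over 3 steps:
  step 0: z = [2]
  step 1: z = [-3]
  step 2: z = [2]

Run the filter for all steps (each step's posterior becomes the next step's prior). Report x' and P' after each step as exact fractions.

step 0: x' = [-541/151, 1101/302, -82/151], P' = [9926/151 2275/151 4026/151; 2275/151 4525/302 1485/151; 4026/151 1485/151 1864/151]
step 1: x' = [2148803/546821, -3783319/546821, 4308/546821], P' = [6643182/546821 -5384340/546821 283340/546821; -5384340/546821 16866357/546821 3748060/546821; 283340/546821 3748060/546821 1454122/546821]
step 2: x' = [-449964851/66753390, 388051437/44502260, -45791/1213698], P' = [216661179/11125565 -650120269/22251130 -698871/202283; -650120269/22251130 3663338759/44502260 7052279/404566; -698871/202283 7052279/404566 977501/202283]

step 0: x̄ = F·x = [-12, -2, 5]
step 0: P̄ = F·P·Fᵀ + Q = [88 30 12; 30 25 0; 12 0 22]
step 0: y = z − H·x̄ = [31]
step 0: S = H·P̄·Hᵀ + R = [302]
step 0: K = P̄·Hᵀ·S⁻¹ = [41/151; 55/302; -27/151]
step 0: x' = x̄ + K·y = [-541/151, 1101/302, -82/151]
step 0: P' = (I − K·H)·P̄ = [9926/151 2275/151 4026/151; 2275/151 4525/302 1485/151; 4026/151 1485/151 1864/151]
step 1: x̄ = F·x = [-276/151, -3101/302, 705/151]
step 1: P̄ = F·P·Fᵀ + Q = [52776/151 28149/151 -41162/151; 28149/151 43797/302 -22957/151; -41162/151 -22957/151 33788/151]
step 1: y = z − H·x̄ = [6977/302]
step 1: S = H·P̄·Hᵀ + R = [1640463/302]
step 1: K = P̄·Hᵀ·S⁻¹ = [136274/546821; 79279/546821; -110322/546821]
step 1: x' = x̄ + K·y = [2148803/546821, -3783319/546821, 4308/546821]
step 1: P' = (I − K·H)·P̄ = [6643182/546821 -5384340/546821 283340/546821; -5384340/546821 16866357/546821 3748060/546821; 283340/546821 3748060/546821 1454122/546821]
step 2: x̄ = F·x = [-1133153/546821, 8076617/546821, -196129/49711]
step 2: P̄ = F·P·Fᵀ + Q = [27839528/546821 6302404/546821 -1479854/49711; 6302404/546821 73886969/546821 -828760/49711; -1479854/49711 -828760/49711 1335152/49711]
step 2: y = z − H·x̄ = [-1120189/49711]
step 2: S = H·P̄·Hᵀ + R = [36410940/49711]
step 2: K = P̄·Hᵀ·S⁻¹ = [1257229/6068490; 1086247/4045660; -210469/1213698]
step 2: x' = x̄ + K·y = [-449964851/66753390, 388051437/44502260, -45791/1213698]
step 2: P' = (I − K·H)·P̄ = [216661179/11125565 -650120269/22251130 -698871/202283; -650120269/22251130 3663338759/44502260 7052279/404566; -698871/202283 7052279/404566 977501/202283]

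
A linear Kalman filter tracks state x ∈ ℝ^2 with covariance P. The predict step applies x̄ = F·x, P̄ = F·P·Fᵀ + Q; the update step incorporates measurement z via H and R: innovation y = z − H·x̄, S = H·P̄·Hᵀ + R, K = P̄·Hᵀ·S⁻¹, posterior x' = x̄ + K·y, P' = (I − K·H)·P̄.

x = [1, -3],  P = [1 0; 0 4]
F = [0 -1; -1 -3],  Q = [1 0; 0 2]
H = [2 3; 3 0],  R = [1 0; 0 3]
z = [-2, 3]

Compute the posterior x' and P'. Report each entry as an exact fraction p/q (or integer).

x' = [367/477, -181/159]
P' = [116/477 -49/318; -49/318 11/53]

x̄ = F·x = [3, 8]
P̄ = F·P·Fᵀ + Q = [5 12; 12 39]
y = z − H·x̄ = [-32, -6]
S = H·P̄·Hᵀ + R = [516 138; 138 48]
K = P̄·Hᵀ·S⁻¹ = [23/954 116/477; 50/159 -49/318]
x' = x̄ + K·y = [367/477, -181/159]
P' = (I − K·H)·P̄ = [116/477 -49/318; -49/318 11/53]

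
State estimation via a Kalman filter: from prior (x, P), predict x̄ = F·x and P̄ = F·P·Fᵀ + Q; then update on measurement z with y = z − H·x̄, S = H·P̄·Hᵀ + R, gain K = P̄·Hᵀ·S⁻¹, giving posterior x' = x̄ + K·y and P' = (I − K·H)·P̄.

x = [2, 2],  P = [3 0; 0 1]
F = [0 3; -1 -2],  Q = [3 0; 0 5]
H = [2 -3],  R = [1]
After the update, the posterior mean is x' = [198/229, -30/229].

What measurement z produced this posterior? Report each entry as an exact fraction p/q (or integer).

x̄ = F·x = [6, -6]
P̄ = F·P·Fᵀ + Q = [12 -6; -6 12]
S = H·P̄·Hᵀ + R = [229]
K = P̄·Hᵀ·S⁻¹ = [42/229; -48/229]
x' − x̄ = [-1176/229, 1344/229] = K·y
y = (KᵀK)⁻¹·Kᵀ·(x' − x̄) = [-28]
z = y + H·x̄ = [-28] + [30] = [2]

z = [2]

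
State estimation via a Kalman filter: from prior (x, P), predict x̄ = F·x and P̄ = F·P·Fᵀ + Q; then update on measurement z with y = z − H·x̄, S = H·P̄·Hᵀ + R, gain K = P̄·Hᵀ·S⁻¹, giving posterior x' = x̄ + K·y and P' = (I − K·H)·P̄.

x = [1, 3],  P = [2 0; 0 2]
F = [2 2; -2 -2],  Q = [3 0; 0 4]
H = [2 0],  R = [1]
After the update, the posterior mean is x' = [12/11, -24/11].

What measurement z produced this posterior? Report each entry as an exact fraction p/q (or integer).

z = [2]

x̄ = F·x = [8, -8]
P̄ = F·P·Fᵀ + Q = [19 -16; -16 20]
S = H·P̄·Hᵀ + R = [77]
K = P̄·Hᵀ·S⁻¹ = [38/77; -32/77]
x' − x̄ = [-76/11, 64/11] = K·y
y = (KᵀK)⁻¹·Kᵀ·(x' − x̄) = [-14]
z = y + H·x̄ = [-14] + [16] = [2]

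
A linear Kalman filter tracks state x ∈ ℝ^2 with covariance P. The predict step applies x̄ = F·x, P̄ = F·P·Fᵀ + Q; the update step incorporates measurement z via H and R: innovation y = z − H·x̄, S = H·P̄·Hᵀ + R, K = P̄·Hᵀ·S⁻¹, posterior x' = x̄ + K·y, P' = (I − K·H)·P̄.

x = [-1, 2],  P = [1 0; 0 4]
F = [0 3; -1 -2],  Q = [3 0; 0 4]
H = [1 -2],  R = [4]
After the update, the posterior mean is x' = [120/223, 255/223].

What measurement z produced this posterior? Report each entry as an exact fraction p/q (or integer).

z = [-2]

x̄ = F·x = [6, -3]
P̄ = F·P·Fᵀ + Q = [39 -24; -24 21]
S = H·P̄·Hᵀ + R = [223]
K = P̄·Hᵀ·S⁻¹ = [87/223; -66/223]
x' − x̄ = [-1218/223, 924/223] = K·y
y = (KᵀK)⁻¹·Kᵀ·(x' − x̄) = [-14]
z = y + H·x̄ = [-14] + [12] = [-2]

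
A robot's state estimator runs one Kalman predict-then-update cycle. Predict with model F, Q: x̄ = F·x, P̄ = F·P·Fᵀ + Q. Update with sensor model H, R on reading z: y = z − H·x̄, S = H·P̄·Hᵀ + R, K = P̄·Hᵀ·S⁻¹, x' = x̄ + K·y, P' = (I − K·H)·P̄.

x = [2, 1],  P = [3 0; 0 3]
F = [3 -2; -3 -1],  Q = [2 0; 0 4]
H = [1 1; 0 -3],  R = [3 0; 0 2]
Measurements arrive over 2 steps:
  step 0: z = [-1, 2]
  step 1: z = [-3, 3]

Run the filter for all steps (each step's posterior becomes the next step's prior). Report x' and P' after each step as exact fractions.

step 0: x' = [-2410/9567, -6782/9567], P' = [27883/9567 -2032/9567; -2032/9567 2110/9567]
step 1: x' = [-445583/696291, -8969029/9051783], P' = [1650158/696291 -149486/696291; -149486/696291 1995938/9051783]

step 0: x̄ = F·x = [4, -7]
step 0: P̄ = F·P·Fᵀ + Q = [41 -21; -21 34]
step 0: y = z − H·x̄ = [2, -19]
step 0: S = H·P̄·Hᵀ + R = [36 -39; -39 308]
step 0: K = P̄·Hᵀ·S⁻¹ = [8617/9567 1016/3189; 26/9567 -1055/3189]
step 0: x' = x̄ + K·y = [-2410/9567, -6782/9567]
step 0: P' = (I − K·H)·P̄ = [27883/9567 -2032/9567; -2032/9567 2110/9567]
step 1: x̄ = F·x = [6334/9567, 14012/9567]
step 1: P̄ = F·P·Fᵀ + Q = [302905/9567 -252823/9567; -252823/9567 279133/9567]
step 1: y = z − H·x̄ = [-16349/3189, 23579/3189]
step 1: S = H·P̄·Hᵀ + R = [11677/1063 -8770/1063; -8770/1063 281259/1063]
step 1: K = P̄·Hᵀ·S⁻¹ = [500224/696291 74743/232097; 17540/9051783 -997969/3017261]
step 1: x' = x̄ + K·y = [-445583/696291, -8969029/9051783]
step 1: P' = (I − K·H)·P̄ = [1650158/696291 -149486/696291; -149486/696291 1995938/9051783]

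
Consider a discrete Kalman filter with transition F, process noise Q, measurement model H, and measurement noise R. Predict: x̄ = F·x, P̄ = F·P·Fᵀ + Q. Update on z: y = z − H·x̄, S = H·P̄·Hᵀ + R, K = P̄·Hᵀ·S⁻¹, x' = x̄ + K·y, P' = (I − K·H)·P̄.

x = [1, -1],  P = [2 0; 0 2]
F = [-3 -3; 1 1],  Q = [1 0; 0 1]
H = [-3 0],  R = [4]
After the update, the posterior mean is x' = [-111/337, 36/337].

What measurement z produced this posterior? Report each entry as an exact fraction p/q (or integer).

z = [1]

x̄ = F·x = [0, 0]
P̄ = F·P·Fᵀ + Q = [37 -12; -12 5]
S = H·P̄·Hᵀ + R = [337]
K = P̄·Hᵀ·S⁻¹ = [-111/337; 36/337]
x' − x̄ = [-111/337, 36/337] = K·y
y = (KᵀK)⁻¹·Kᵀ·(x' − x̄) = [1]
z = y + H·x̄ = [1] + [0] = [1]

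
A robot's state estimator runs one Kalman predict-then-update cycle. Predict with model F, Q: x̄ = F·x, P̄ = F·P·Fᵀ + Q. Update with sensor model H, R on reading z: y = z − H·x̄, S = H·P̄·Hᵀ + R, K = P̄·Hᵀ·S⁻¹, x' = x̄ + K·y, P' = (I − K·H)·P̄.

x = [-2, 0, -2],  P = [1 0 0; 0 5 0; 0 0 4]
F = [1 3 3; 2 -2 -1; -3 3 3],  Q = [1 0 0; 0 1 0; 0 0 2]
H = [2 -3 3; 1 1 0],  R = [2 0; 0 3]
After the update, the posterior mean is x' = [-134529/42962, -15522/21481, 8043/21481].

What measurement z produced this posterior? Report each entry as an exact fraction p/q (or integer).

z = [-3, -3]

x̄ = F·x = [-8, -2, 0]
P̄ = F·P·Fᵀ + Q = [83 -40 78; -40 29 -48; 78 -48 92]
S = H·P̄·Hᵀ + R = [3703 209; 209 35]
K = P̄·Hᵀ·S⁻¹ = [9213/85924 50549/85924; -4293/42962 12133/42962; 6945/42962 -4647/42962]
x' − x̄ = [209167/42962, 27440/21481, 8043/21481] = K·y
y = (KᵀK)⁻¹·Kᵀ·(x' − x̄) = [7, 7]
z = y + H·x̄ = [7, 7] + [-10, -10] = [-3, -3]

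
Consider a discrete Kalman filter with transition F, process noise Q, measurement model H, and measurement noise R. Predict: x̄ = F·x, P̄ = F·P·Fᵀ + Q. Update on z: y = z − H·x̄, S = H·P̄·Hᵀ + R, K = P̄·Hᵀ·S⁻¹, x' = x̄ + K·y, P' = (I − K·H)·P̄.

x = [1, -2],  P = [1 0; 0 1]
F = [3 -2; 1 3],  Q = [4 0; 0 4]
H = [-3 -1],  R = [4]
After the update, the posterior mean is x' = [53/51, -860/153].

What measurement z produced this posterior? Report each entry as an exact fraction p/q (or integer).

x̄ = F·x = [7, -5]
P̄ = F·P·Fᵀ + Q = [17 -3; -3 14]
S = H·P̄·Hᵀ + R = [153]
K = P̄·Hᵀ·S⁻¹ = [-16/51; -5/153]
x' − x̄ = [-304/51, -95/153] = K·y
y = (KᵀK)⁻¹·Kᵀ·(x' − x̄) = [19]
z = y + H·x̄ = [19] + [-16] = [3]

z = [3]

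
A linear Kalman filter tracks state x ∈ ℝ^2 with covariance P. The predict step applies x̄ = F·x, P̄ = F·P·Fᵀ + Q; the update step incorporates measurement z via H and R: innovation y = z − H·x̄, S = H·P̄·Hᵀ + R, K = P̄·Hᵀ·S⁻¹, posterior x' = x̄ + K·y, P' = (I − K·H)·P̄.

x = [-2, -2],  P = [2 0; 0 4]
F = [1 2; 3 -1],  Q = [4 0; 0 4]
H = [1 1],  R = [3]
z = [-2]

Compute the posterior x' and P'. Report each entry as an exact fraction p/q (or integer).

x̄ = F·x = [-6, -4]
P̄ = F·P·Fᵀ + Q = [22 -2; -2 26]
y = z − H·x̄ = [8]
S = H·P̄·Hᵀ + R = [47]
K = P̄·Hᵀ·S⁻¹ = [20/47; 24/47]
x' = x̄ + K·y = [-122/47, 4/47]
P' = (I − K·H)·P̄ = [634/47 -574/47; -574/47 646/47]

x' = [-122/47, 4/47]
P' = [634/47 -574/47; -574/47 646/47]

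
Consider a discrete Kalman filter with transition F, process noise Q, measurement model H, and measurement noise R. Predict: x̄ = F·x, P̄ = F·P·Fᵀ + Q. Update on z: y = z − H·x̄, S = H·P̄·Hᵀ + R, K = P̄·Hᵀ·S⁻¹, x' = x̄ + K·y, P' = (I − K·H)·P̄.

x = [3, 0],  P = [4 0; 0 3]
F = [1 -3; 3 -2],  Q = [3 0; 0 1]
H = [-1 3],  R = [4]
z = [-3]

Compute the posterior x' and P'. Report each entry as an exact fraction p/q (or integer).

x̄ = F·x = [3, 9]
P̄ = F·P·Fᵀ + Q = [34 30; 30 49]
y = z − H·x̄ = [-27]
S = H·P̄·Hᵀ + R = [299]
K = P̄·Hᵀ·S⁻¹ = [56/299; 9/23]
x' = x̄ + K·y = [-615/299, -36/23]
P' = (I − K·H)·P̄ = [7030/299 186/23; 186/23 74/23]

x' = [-615/299, -36/23]
P' = [7030/299 186/23; 186/23 74/23]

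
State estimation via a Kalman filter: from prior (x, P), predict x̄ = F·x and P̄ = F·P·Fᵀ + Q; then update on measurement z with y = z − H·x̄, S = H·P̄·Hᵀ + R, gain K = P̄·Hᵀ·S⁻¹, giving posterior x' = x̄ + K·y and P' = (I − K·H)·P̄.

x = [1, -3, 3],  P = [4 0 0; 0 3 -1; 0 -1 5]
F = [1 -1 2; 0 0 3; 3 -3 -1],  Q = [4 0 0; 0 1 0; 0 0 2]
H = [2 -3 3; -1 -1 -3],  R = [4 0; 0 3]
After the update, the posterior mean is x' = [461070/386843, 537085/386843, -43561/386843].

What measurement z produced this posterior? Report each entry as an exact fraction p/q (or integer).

z = [-2, -2]

x̄ = F·x = [10, 9, 9]
P̄ = F·P·Fᵀ + Q = [35 33 16; 33 46 -6; 16 -6 64]
S = H·P̄·Hᵀ + R = [1038 -655; -655 786]
K = P̄·Hᵀ·S⁻¹ = [-466/2953 -107963/386843; -845/2953 -122268/386843; 442/2953 -51166/386843]
x' − x̄ = [-3407360/386843, -2944502/386843, -3525148/386843] = K·y
y = (KᵀK)⁻¹·Kᵀ·(x' − x̄) = [-22, 44]
z = y + H·x̄ = [-22, 44] + [20, -46] = [-2, -2]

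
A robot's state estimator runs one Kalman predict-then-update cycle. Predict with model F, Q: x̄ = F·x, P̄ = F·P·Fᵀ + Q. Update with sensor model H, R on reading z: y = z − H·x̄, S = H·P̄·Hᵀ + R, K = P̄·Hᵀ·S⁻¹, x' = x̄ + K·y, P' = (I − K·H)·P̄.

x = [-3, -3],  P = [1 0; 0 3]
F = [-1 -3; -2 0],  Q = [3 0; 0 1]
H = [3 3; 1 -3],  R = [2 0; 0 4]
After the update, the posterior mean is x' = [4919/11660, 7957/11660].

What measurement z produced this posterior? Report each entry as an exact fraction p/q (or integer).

x̄ = F·x = [12, 6]
P̄ = F·P·Fᵀ + Q = [31 2; 2 5]
S = H·P̄·Hᵀ + R = [362 36; 36 68]
K = P̄·Hᵀ·S⁻¹ = [729/2915 2743/11660; 237/2915 -2731/11660]
x' − x̄ = [-135001/11660, -62003/11660] = K·y
y = (KᵀK)⁻¹·Kᵀ·(x' − x̄) = [-51, 5]
z = y + H·x̄ = [-51, 5] + [54, -6] = [3, -1]

z = [3, -1]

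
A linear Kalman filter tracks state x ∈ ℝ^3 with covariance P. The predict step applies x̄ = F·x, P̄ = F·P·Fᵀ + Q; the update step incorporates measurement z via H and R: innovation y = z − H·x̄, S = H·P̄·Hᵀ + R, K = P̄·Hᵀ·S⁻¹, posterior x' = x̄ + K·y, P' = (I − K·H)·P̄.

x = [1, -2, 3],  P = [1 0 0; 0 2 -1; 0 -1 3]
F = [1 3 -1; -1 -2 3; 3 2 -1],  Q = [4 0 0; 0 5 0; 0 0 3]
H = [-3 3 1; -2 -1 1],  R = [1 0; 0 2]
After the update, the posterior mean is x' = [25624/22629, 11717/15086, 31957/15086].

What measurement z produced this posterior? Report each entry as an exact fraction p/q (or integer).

z = [1, -1]

x̄ = F·x = [-8, 12, -4]
P̄ = F·P·Fᵀ + Q = [32 -33 23; -33 53 -28; 23 -28 27]
S = H·P̄·Hᵀ + R = [1081 -12; -12 42]
K = P̄·Hᵀ·S⁻¹ = [-1220/7543 -5356/22629; 1580/7543 -4485/15086; -864/7543 2739/15086]
x' − x̄ = [206656/22629, -169315/15086, 92301/15086] = K·y
y = (KᵀK)⁻¹·Kᵀ·(x' − x̄) = [-55, -1]
z = y + H·x̄ = [-55, -1] + [56, 0] = [1, -1]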